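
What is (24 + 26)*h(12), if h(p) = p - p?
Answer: 0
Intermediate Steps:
h(p) = 0
(24 + 26)*h(12) = (24 + 26)*0 = 50*0 = 0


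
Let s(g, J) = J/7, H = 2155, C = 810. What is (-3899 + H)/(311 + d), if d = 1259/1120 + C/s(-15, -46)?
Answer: -44925440/4865117 ≈ -9.2342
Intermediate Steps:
s(g, J) = J/7 (s(g, J) = J*(⅐) = J/7)
d = -3146243/25760 (d = 1259/1120 + 810/(((⅐)*(-46))) = 1259*(1/1120) + 810/(-46/7) = 1259/1120 + 810*(-7/46) = 1259/1120 - 2835/23 = -3146243/25760 ≈ -122.14)
(-3899 + H)/(311 + d) = (-3899 + 2155)/(311 - 3146243/25760) = -1744/4865117/25760 = -1744*25760/4865117 = -44925440/4865117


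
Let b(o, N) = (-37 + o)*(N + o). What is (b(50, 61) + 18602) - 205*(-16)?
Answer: 23325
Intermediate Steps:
(b(50, 61) + 18602) - 205*(-16) = ((50**2 - 37*61 - 37*50 + 61*50) + 18602) - 205*(-16) = ((2500 - 2257 - 1850 + 3050) + 18602) + 3280 = (1443 + 18602) + 3280 = 20045 + 3280 = 23325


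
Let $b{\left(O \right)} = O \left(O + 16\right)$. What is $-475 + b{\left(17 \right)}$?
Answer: $86$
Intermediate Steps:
$b{\left(O \right)} = O \left(16 + O\right)$
$-475 + b{\left(17 \right)} = -475 + 17 \left(16 + 17\right) = -475 + 17 \cdot 33 = -475 + 561 = 86$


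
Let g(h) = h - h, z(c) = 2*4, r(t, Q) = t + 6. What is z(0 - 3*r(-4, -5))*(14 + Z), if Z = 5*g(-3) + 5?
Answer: 152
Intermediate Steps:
r(t, Q) = 6 + t
z(c) = 8
g(h) = 0
Z = 5 (Z = 5*0 + 5 = 0 + 5 = 5)
z(0 - 3*r(-4, -5))*(14 + Z) = 8*(14 + 5) = 8*19 = 152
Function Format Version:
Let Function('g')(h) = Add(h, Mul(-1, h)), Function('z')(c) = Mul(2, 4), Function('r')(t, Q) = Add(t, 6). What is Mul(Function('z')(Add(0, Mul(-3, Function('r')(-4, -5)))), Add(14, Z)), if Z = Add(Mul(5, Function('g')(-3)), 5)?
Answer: 152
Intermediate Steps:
Function('r')(t, Q) = Add(6, t)
Function('z')(c) = 8
Function('g')(h) = 0
Z = 5 (Z = Add(Mul(5, 0), 5) = Add(0, 5) = 5)
Mul(Function('z')(Add(0, Mul(-3, Function('r')(-4, -5)))), Add(14, Z)) = Mul(8, Add(14, 5)) = Mul(8, 19) = 152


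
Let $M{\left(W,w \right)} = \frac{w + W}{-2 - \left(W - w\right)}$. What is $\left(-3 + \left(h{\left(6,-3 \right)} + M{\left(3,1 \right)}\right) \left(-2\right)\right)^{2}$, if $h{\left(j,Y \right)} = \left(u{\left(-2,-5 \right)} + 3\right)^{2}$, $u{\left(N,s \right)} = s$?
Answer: $81$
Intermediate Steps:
$M{\left(W,w \right)} = \frac{W + w}{-2 + w - W}$
$h{\left(j,Y \right)} = 4$ ($h{\left(j,Y \right)} = \left(-5 + 3\right)^{2} = \left(-2\right)^{2} = 4$)
$\left(-3 + \left(h{\left(6,-3 \right)} + M{\left(3,1 \right)}\right) \left(-2\right)\right)^{2} = \left(-3 + \left(4 + \frac{3 + 1}{-2 + 1 - 3}\right) \left(-2\right)\right)^{2} = \left(-3 + \left(4 + \frac{1}{-2 + 1 - 3} \cdot 4\right) \left(-2\right)\right)^{2} = \left(-3 + \left(4 + \frac{1}{-4} \cdot 4\right) \left(-2\right)\right)^{2} = \left(-3 + \left(4 - 1\right) \left(-2\right)\right)^{2} = \left(-3 + 3 \left(-2\right)\right)^{2} = \left(-3 - 6\right)^{2} = \left(-9\right)^{2} = 81$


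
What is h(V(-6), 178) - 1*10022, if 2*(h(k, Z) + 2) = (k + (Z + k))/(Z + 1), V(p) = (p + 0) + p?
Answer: -1794219/179 ≈ -10024.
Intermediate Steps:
V(p) = 2*p (V(p) = p + p = 2*p)
h(k, Z) = -2 + (Z + 2*k)/(2*(1 + Z)) (h(k, Z) = -2 + ((k + (Z + k))/(Z + 1))/2 = -2 + ((Z + 2*k)/(1 + Z))/2 = -2 + (Z + 2*k)/(2*(1 + Z)))
h(V(-6), 178) - 1*10022 = (-2 + 2*(-6) - 3/2*178)/(1 + 178) - 1*10022 = (-2 - 12 - 267)/179 - 10022 = (1/179)*(-281) - 10022 = -281/179 - 10022 = -1794219/179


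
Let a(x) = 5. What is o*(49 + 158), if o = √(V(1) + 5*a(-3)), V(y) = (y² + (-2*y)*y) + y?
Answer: 1035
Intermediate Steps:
V(y) = y - y² (V(y) = (y² - 2*y²) + y = -y² + y = y - y²)
o = 5 (o = √(1*(1 - 1*1) + 5*5) = √(1*(1 - 1) + 25) = √(1*0 + 25) = √(0 + 25) = √25 = 5)
o*(49 + 158) = 5*(49 + 158) = 5*207 = 1035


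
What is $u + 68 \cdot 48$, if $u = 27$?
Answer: $3291$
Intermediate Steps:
$u + 68 \cdot 48 = 27 + 68 \cdot 48 = 27 + 3264 = 3291$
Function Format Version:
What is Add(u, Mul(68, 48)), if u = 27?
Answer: 3291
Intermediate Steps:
Add(u, Mul(68, 48)) = Add(27, Mul(68, 48)) = Add(27, 3264) = 3291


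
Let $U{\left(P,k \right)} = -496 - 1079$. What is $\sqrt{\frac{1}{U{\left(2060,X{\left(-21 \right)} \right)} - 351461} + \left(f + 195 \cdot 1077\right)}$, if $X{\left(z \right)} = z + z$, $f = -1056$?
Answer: $\frac{\sqrt{6510870800850457}}{176518} \approx 457.12$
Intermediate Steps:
$X{\left(z \right)} = 2 z$
$U{\left(P,k \right)} = -1575$
$\sqrt{\frac{1}{U{\left(2060,X{\left(-21 \right)} \right)} - 351461} + \left(f + 195 \cdot 1077\right)} = \sqrt{\frac{1}{-1575 - 351461} + \left(-1056 + 195 \cdot 1077\right)} = \sqrt{\frac{1}{-353036} + \left(-1056 + 210015\right)} = \sqrt{- \frac{1}{353036} + 208959} = \sqrt{\frac{73770049523}{353036}} = \frac{\sqrt{6510870800850457}}{176518}$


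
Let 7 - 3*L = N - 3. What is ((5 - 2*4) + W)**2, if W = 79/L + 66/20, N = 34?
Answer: 146689/1600 ≈ 91.681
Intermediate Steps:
L = -8 (L = 7/3 - (34 - 3)/3 = 7/3 - 1/3*31 = 7/3 - 31/3 = -8)
W = -263/40 (W = 79/(-8) + 66/20 = 79*(-1/8) + 66*(1/20) = -79/8 + 33/10 = -263/40 ≈ -6.5750)
((5 - 2*4) + W)**2 = ((5 - 2*4) - 263/40)**2 = ((5 - 8) - 263/40)**2 = (-3 - 263/40)**2 = (-383/40)**2 = 146689/1600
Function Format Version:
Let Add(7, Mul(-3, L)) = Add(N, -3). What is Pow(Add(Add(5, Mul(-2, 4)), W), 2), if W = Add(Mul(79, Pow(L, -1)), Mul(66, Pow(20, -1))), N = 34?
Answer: Rational(146689, 1600) ≈ 91.681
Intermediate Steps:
L = -8 (L = Add(Rational(7, 3), Mul(Rational(-1, 3), Add(34, -3))) = Add(Rational(7, 3), Mul(Rational(-1, 3), 31)) = Add(Rational(7, 3), Rational(-31, 3)) = -8)
W = Rational(-263, 40) (W = Add(Mul(79, Pow(-8, -1)), Mul(66, Pow(20, -1))) = Add(Mul(79, Rational(-1, 8)), Mul(66, Rational(1, 20))) = Add(Rational(-79, 8), Rational(33, 10)) = Rational(-263, 40) ≈ -6.5750)
Pow(Add(Add(5, Mul(-2, 4)), W), 2) = Pow(Add(Add(5, Mul(-2, 4)), Rational(-263, 40)), 2) = Pow(Add(Add(5, -8), Rational(-263, 40)), 2) = Pow(Add(-3, Rational(-263, 40)), 2) = Pow(Rational(-383, 40), 2) = Rational(146689, 1600)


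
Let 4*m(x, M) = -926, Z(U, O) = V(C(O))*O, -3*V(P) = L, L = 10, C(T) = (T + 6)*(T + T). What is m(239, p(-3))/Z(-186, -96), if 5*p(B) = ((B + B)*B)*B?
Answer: -463/640 ≈ -0.72344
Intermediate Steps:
C(T) = 2*T*(6 + T) (C(T) = (6 + T)*(2*T) = 2*T*(6 + T))
V(P) = -10/3 (V(P) = -1/3*10 = -10/3)
Z(U, O) = -10*O/3
p(B) = 2*B**3/5 (p(B) = (((B + B)*B)*B)/5 = (((2*B)*B)*B)/5 = ((2*B**2)*B)/5 = (2*B**3)/5 = 2*B**3/5)
m(x, M) = -463/2 (m(x, M) = (1/4)*(-926) = -463/2)
m(239, p(-3))/Z(-186, -96) = -463/(2*((-10/3*(-96)))) = -463/2/320 = -463/2*1/320 = -463/640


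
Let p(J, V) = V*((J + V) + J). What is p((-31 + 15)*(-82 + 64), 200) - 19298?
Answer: 135902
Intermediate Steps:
p(J, V) = V*(V + 2*J)
p((-31 + 15)*(-82 + 64), 200) - 19298 = 200*(200 + 2*((-31 + 15)*(-82 + 64))) - 19298 = 200*(200 + 2*(-16*(-18))) - 19298 = 200*(200 + 2*288) - 19298 = 200*(200 + 576) - 19298 = 200*776 - 19298 = 155200 - 19298 = 135902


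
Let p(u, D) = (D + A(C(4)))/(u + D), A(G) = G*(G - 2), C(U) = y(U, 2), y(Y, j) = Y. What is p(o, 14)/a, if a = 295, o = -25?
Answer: -2/295 ≈ -0.0067797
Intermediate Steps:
C(U) = U
A(G) = G*(-2 + G)
p(u, D) = (8 + D)/(D + u) (p(u, D) = (D + 4*(-2 + 4))/(u + D) = (D + 4*2)/(D + u) = (D + 8)/(D + u) = (8 + D)/(D + u))
p(o, 14)/a = ((8 + 14)/(14 - 25))/295 = (22/(-11))*(1/295) = -1/11*22*(1/295) = -2*1/295 = -2/295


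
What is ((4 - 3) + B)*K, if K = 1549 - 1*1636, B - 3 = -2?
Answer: -174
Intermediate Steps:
B = 1 (B = 3 - 2 = 1)
K = -87 (K = 1549 - 1636 = -87)
((4 - 3) + B)*K = ((4 - 3) + 1)*(-87) = (1 + 1)*(-87) = 2*(-87) = -174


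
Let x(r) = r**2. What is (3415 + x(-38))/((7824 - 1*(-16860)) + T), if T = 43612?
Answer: 4859/68296 ≈ 0.071146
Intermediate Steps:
(3415 + x(-38))/((7824 - 1*(-16860)) + T) = (3415 + (-38)**2)/((7824 - 1*(-16860)) + 43612) = (3415 + 1444)/((7824 + 16860) + 43612) = 4859/(24684 + 43612) = 4859/68296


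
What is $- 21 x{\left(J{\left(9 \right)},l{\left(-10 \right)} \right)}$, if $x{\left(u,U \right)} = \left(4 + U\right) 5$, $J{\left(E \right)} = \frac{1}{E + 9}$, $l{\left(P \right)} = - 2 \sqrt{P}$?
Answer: $-420 + 210 i \sqrt{10} \approx -420.0 + 664.08 i$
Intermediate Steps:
$J{\left(E \right)} = \frac{1}{9 + E}$
$x{\left(u,U \right)} = 20 + 5 U$
$- 21 x{\left(J{\left(9 \right)},l{\left(-10 \right)} \right)} = - 21 \left(20 + 5 \left(- 2 \sqrt{-10}\right)\right) = - 21 \left(20 + 5 \left(- 2 i \sqrt{10}\right)\right) = - 21 \left(20 - 10 i \sqrt{10}\right) = -420 + 210 i \sqrt{10}$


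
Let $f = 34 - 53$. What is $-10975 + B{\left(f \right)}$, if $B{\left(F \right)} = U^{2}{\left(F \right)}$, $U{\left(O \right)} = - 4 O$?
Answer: $-5199$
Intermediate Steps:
$f = -19$
$B{\left(F \right)} = 16 F^{2}$ ($B{\left(F \right)} = \left(- 4 F\right)^{2} = 16 F^{2}$)
$-10975 + B{\left(f \right)} = -10975 + 16 \left(-19\right)^{2} = -10975 + 16 \cdot 361 = -10975 + 5776 = -5199$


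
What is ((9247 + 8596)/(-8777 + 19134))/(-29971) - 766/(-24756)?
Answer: 118666034147/3842250610566 ≈ 0.030885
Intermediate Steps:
((9247 + 8596)/(-8777 + 19134))/(-29971) - 766/(-24756) = (17843/10357)*(-1/29971) - 766*(-1/24756) = (17843*(1/10357))*(-1/29971) + 383/12378 = (17843/10357)*(-1/29971) + 383/12378 = -17843/310409647 + 383/12378 = 118666034147/3842250610566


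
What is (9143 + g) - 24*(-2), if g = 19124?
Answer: 28315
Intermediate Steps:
(9143 + g) - 24*(-2) = (9143 + 19124) - 24*(-2) = 28267 + 48 = 28315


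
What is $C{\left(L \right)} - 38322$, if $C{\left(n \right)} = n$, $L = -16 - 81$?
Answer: $-38419$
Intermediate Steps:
$L = -97$
$C{\left(L \right)} - 38322 = -97 - 38322 = -38419$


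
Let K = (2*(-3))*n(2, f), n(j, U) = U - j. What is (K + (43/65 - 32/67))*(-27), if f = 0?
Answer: -1432647/4355 ≈ -328.97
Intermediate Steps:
K = 12 (K = (2*(-3))*(0 - 1*2) = -6*(0 - 2) = -6*(-2) = 12)
(K + (43/65 - 32/67))*(-27) = (12 + (43/65 - 32/67))*(-27) = (12 + 801/4355)*(-27) = (53061/4355)*(-27) = -1432647/4355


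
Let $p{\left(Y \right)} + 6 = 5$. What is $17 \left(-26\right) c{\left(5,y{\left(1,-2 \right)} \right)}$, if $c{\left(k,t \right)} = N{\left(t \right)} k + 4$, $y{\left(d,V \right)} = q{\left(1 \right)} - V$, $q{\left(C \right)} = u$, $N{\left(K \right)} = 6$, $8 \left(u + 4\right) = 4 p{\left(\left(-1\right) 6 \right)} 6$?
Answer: $-15028$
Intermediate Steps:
$p{\left(Y \right)} = -1$ ($p{\left(Y \right)} = -6 + 5 = -1$)
$u = -7$ ($u = -4 + \frac{4 \left(-1\right) 6}{8} = -4 + \frac{\left(-4\right) 6}{8} = -4 + \frac{1}{8} \left(-24\right) = -4 - 3 = -7$)
$q{\left(C \right)} = -7$
$y{\left(d,V \right)} = -7 - V$
$c{\left(k,t \right)} = 4 + 6 k$ ($c{\left(k,t \right)} = 6 k + 4 = 4 + 6 k$)
$17 \left(-26\right) c{\left(5,y{\left(1,-2 \right)} \right)} = 17 \left(-26\right) \left(4 + 6 \cdot 5\right) = - 442 \left(4 + 30\right) = \left(-442\right) 34 = -15028$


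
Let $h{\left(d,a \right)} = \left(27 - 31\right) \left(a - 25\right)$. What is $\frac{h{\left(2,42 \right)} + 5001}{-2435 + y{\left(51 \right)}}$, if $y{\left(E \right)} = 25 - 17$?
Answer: $- \frac{4933}{2427} \approx -2.0326$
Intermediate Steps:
$h{\left(d,a \right)} = 100 - 4 a$ ($h{\left(d,a \right)} = - 4 \left(-25 + a\right) = 100 - 4 a$)
$y{\left(E \right)} = 8$
$\frac{h{\left(2,42 \right)} + 5001}{-2435 + y{\left(51 \right)}} = \frac{\left(100 - 168\right) + 5001}{-2435 + 8} = \frac{\left(100 - 168\right) + 5001}{-2427} = \left(-68 + 5001\right) \left(- \frac{1}{2427}\right) = 4933 \left(- \frac{1}{2427}\right) = - \frac{4933}{2427}$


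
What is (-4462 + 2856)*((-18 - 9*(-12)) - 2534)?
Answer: 3925064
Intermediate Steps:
(-4462 + 2856)*((-18 - 9*(-12)) - 2534) = -1606*((-18 + 108) - 2534) = -1606*(90 - 2534) = -1606*(-2444) = 3925064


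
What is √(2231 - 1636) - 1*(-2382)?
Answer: 2382 + √595 ≈ 2406.4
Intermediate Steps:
√(2231 - 1636) - 1*(-2382) = √595 + 2382 = 2382 + √595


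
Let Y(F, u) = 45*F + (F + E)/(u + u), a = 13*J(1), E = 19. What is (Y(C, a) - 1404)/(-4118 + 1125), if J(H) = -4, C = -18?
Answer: 230257/311272 ≈ 0.73973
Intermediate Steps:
a = -52 (a = 13*(-4) = -52)
Y(F, u) = 45*F + (19 + F)/(2*u) (Y(F, u) = 45*F + (F + 19)/(u + u) = 45*F + (19 + F)/((2*u)) = 45*F + (19 + F)*(1/(2*u)) = 45*F + (19 + F)/(2*u))
(Y(C, a) - 1404)/(-4118 + 1125) = ((½)*(19 - 18 + 90*(-18)*(-52))/(-52) - 1404)/(-4118 + 1125) = ((½)*(-1/52)*(19 - 18 + 84240) - 1404)/(-2993) = ((½)*(-1/52)*84241 - 1404)*(-1/2993) = (-84241/104 - 1404)*(-1/2993) = -230257/104*(-1/2993) = 230257/311272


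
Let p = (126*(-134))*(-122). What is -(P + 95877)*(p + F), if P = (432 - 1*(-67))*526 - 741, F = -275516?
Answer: -638094966520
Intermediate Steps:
p = 2059848 (p = -16884*(-122) = 2059848)
P = 261733 (P = (432 + 67)*526 - 741 = 499*526 - 741 = 262474 - 741 = 261733)
-(P + 95877)*(p + F) = -(261733 + 95877)*(2059848 - 275516) = -357610*1784332 = -1*638094966520 = -638094966520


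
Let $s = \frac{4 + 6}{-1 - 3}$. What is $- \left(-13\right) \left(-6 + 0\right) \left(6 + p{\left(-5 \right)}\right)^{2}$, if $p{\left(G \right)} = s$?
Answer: $- \frac{1911}{2} \approx -955.5$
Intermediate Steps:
$s = - \frac{5}{2}$ ($s = \frac{10}{-4} = 10 \left(- \frac{1}{4}\right) = - \frac{5}{2} \approx -2.5$)
$p{\left(G \right)} = - \frac{5}{2}$
$- \left(-13\right) \left(-6 + 0\right) \left(6 + p{\left(-5 \right)}\right)^{2} = - \left(-13\right) \left(-6 + 0\right) \left(6 - \frac{5}{2}\right)^{2} = - \left(-13\right) \left(- 6 \left(\frac{7}{2}\right)^{2}\right) = - \left(-13\right) \left(\left(-6\right) \frac{49}{4}\right) = - \frac{\left(-13\right) \left(-147\right)}{2} = \left(-1\right) \frac{1911}{2} = - \frac{1911}{2}$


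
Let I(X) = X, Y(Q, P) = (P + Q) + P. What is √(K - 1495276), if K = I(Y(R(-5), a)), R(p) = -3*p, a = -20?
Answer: I*√1495301 ≈ 1222.8*I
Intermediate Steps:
Y(Q, P) = Q + 2*P
K = -25 (K = -3*(-5) + 2*(-20) = 15 - 40 = -25)
√(K - 1495276) = √(-25 - 1495276) = √(-1495301) = I*√1495301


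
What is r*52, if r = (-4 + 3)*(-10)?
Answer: 520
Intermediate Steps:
r = 10 (r = -1*(-10) = 10)
r*52 = 10*52 = 520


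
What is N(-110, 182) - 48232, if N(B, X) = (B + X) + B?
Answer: -48270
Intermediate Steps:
N(B, X) = X + 2*B
N(-110, 182) - 48232 = (182 + 2*(-110)) - 48232 = (182 - 220) - 48232 = -38 - 48232 = -48270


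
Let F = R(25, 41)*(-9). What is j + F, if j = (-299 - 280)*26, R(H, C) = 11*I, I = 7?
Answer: -15747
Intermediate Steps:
R(H, C) = 77 (R(H, C) = 11*7 = 77)
F = -693 (F = 77*(-9) = -693)
j = -15054 (j = -579*26 = -15054)
j + F = -15054 - 693 = -15747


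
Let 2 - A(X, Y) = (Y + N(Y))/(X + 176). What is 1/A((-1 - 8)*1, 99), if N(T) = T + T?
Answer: 167/37 ≈ 4.5135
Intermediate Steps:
N(T) = 2*T
A(X, Y) = 2 - 3*Y/(176 + X) (A(X, Y) = 2 - (Y + 2*Y)/(X + 176) = 2 - 3*Y/(176 + X))
1/A((-1 - 8)*1, 99) = 1/((352 - 3*99 + 2*((-1 - 8)*1))/(176 + (-1 - 8)*1)) = 1/((352 - 297 + 2*(-9*1))/(176 - 9*1)) = 1/((352 - 297 + 2*(-9))/(176 - 9)) = 1/((352 - 297 - 18)/167) = 1/((1/167)*37) = 1/(37/167) = 167/37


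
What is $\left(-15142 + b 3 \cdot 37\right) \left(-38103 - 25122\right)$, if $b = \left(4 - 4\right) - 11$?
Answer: $1034550675$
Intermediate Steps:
$b = -11$ ($b = 0 - 11 = -11$)
$\left(-15142 + b 3 \cdot 37\right) \left(-38103 - 25122\right) = \left(-15142 + \left(-11\right) 3 \cdot 37\right) \left(-38103 - 25122\right) = \left(-15142 - 1221\right) \left(-63225\right) = \left(-16363\right) \left(-63225\right) = 1034550675$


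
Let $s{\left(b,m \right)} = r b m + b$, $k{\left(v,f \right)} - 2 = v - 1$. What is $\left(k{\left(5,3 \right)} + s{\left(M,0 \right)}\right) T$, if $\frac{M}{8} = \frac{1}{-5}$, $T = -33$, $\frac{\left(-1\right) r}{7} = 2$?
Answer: $- \frac{726}{5} \approx -145.2$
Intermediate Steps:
$k{\left(v,f \right)} = 1 + v$ ($k{\left(v,f \right)} = 2 + \left(v - 1\right) = 2 + \left(-1 + v\right) = 1 + v$)
$r = -14$ ($r = \left(-7\right) 2 = -14$)
$M = - \frac{8}{5}$ ($M = \frac{8}{-5} = 8 \left(- \frac{1}{5}\right) = - \frac{8}{5} \approx -1.6$)
$s{\left(b,m \right)} = b - 14 b m$ ($s{\left(b,m \right)} = - 14 b m + b = b - 14 b m$)
$\left(k{\left(5,3 \right)} + s{\left(M,0 \right)}\right) T = \left(\left(1 + 5\right) - \frac{8 \left(1 - 0\right)}{5}\right) \left(-33\right) = \left(6 - \frac{8 \left(1 + 0\right)}{5}\right) \left(-33\right) = \left(6 - \frac{8}{5}\right) \left(-33\right) = \frac{22}{5} \left(-33\right) = - \frac{726}{5}$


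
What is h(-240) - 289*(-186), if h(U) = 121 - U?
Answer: 54115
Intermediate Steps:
h(-240) - 289*(-186) = (121 - 1*(-240)) - 289*(-186) = (121 + 240) + 53754 = 361 + 53754 = 54115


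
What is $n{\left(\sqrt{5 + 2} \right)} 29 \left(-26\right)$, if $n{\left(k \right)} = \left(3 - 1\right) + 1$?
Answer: $-2262$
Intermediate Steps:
$n{\left(k \right)} = 3$ ($n{\left(k \right)} = 2 + 1 = 3$)
$n{\left(\sqrt{5 + 2} \right)} 29 \left(-26\right) = 3 \cdot 29 \left(-26\right) = 87 \left(-26\right) = -2262$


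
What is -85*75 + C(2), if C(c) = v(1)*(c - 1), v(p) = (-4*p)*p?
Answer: -6379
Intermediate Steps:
v(p) = -4*p²
C(c) = 4 - 4*c (C(c) = (-4*1²)*(c - 1) = (-4*1)*(-1 + c) = -4*(-1 + c) = 4 - 4*c)
-85*75 + C(2) = -85*75 + (4 - 4*2) = -6375 + (4 - 8) = -6375 - 4 = -6379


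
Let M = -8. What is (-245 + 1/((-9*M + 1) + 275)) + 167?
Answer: -27143/348 ≈ -77.997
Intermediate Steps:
(-245 + 1/((-9*M + 1) + 275)) + 167 = (-245 + 1/((-9*(-8) + 1) + 275)) + 167 = (-245 + 1/((72 + 1) + 275)) + 167 = (-245 + 1/(73 + 275)) + 167 = (-245 + 1/348) + 167 = -85259/348 + 167 = -27143/348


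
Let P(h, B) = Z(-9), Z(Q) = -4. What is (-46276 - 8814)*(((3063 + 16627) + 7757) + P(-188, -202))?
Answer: -1511834870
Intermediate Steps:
P(h, B) = -4
(-46276 - 8814)*(((3063 + 16627) + 7757) + P(-188, -202)) = (-46276 - 8814)*(((3063 + 16627) + 7757) - 4) = -55090*((19690 + 7757) - 4) = -55090*(27447 - 4) = -55090*27443 = -1511834870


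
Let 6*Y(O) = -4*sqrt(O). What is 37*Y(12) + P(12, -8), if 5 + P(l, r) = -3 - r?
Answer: -148*sqrt(3)/3 ≈ -85.448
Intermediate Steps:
P(l, r) = -8 - r (P(l, r) = -5 + (-3 - r) = -8 - r)
Y(O) = -2*sqrt(O)/3 (Y(O) = (-4*sqrt(O))/6 = -2*sqrt(O)/3)
37*Y(12) + P(12, -8) = 37*(-4*sqrt(3)/3) + (-8 - 1*(-8)) = 37*(-4*sqrt(3)/3) + (-8 + 8) = 37*(-4*sqrt(3)/3) + 0 = -148*sqrt(3)/3 + 0 = -148*sqrt(3)/3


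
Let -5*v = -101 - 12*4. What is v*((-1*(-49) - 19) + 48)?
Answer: 11622/5 ≈ 2324.4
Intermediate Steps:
v = 149/5 (v = -(-101 - 12*4)/5 = -(-101 - 1*48)/5 = -(-101 - 48)/5 = -1/5*(-149) = 149/5 ≈ 29.800)
v*((-1*(-49) - 19) + 48) = 149*((-1*(-49) - 19) + 48)/5 = 149*((49 - 19) + 48)/5 = 149*(30 + 48)/5 = (149/5)*78 = 11622/5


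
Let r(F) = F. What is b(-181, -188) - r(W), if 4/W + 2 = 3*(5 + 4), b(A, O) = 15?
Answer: 371/25 ≈ 14.840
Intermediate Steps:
W = 4/25 (W = 4/(-2 + 3*(5 + 4)) = 4/(-2 + 3*9) = 4/(-2 + 27) = 4/25 ≈ 0.16000)
b(-181, -188) - r(W) = 15 - 1*4/25 = 15 - 4/25 = 371/25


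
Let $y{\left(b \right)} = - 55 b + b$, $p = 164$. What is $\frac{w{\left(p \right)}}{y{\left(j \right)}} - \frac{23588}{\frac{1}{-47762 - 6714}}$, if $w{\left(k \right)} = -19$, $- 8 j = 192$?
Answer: $\frac{1665333934829}{1296} \approx 1.285 \cdot 10^{9}$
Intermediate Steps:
$j = -24$ ($j = \left(- \frac{1}{8}\right) 192 = -24$)
$y{\left(b \right)} = - 54 b$
$\frac{w{\left(p \right)}}{y{\left(j \right)}} - \frac{23588}{\frac{1}{-47762 - 6714}} = - \frac{19}{\left(-54\right) \left(-24\right)} - \frac{23588}{\frac{1}{-47762 - 6714}} = - \frac{19}{1296} - \frac{23588}{\frac{1}{-54476}} = \left(-19\right) \frac{1}{1296} - \frac{23588}{- \frac{1}{54476}} = - \frac{19}{1296} - -1284979888 = - \frac{19}{1296} + 1284979888 = \frac{1665333934829}{1296}$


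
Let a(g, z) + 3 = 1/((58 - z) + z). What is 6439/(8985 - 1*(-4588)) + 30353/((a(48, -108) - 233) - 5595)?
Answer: -21717263119/4590347881 ≈ -4.7311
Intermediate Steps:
a(g, z) = -173/58 (a(g, z) = -3 + 1/((58 - z) + z) = -3 + 1/58 = -173/58)
6439/(8985 - 1*(-4588)) + 30353/((a(48, -108) - 233) - 5595) = 6439/(8985 - 1*(-4588)) + 30353/((-173/58 - 233) - 5595) = 6439/(8985 + 4588) + 30353/(-13687/58 - 5595) = 6439/13573 + 30353/(-338197/58) = 6439*(1/13573) + 30353*(-58/338197) = 6439/13573 - 1760474/338197 = -21717263119/4590347881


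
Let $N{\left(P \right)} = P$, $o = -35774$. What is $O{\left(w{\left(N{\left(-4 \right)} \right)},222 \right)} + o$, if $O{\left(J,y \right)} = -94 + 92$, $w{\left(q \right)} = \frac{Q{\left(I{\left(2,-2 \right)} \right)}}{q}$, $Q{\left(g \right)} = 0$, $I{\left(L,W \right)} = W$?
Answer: $-35776$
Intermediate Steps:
$w{\left(q \right)} = 0$ ($w{\left(q \right)} = \frac{0}{q} = 0$)
$O{\left(J,y \right)} = -2$
$O{\left(w{\left(N{\left(-4 \right)} \right)},222 \right)} + o = -2 - 35774 = -35776$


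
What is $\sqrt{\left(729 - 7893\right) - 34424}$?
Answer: $2 i \sqrt{10397} \approx 203.93 i$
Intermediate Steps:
$\sqrt{\left(729 - 7893\right) - 34424} = \sqrt{-7164 - 34424} = \sqrt{-41588} = 2 i \sqrt{10397}$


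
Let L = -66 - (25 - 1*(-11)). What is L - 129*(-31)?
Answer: 3897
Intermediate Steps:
L = -102 (L = -66 - (25 + 11) = -66 - 1*36 = -66 - 36 = -102)
L - 129*(-31) = -102 - 129*(-31) = -102 + 3999 = 3897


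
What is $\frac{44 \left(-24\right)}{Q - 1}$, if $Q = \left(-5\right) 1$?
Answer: $176$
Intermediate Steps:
$Q = -5$
$\frac{44 \left(-24\right)}{Q - 1} = \frac{44 \left(-24\right)}{-5 - 1} = - \frac{1056}{-6} = \left(-1056\right) \left(- \frac{1}{6}\right) = 176$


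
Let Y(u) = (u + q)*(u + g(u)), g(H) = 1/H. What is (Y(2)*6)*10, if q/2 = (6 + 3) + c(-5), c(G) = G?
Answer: 1500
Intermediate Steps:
q = 8 (q = 2*((6 + 3) - 5) = 2*(9 - 5) = 2*4 = 8)
Y(u) = (8 + u)*(u + 1/u) (Y(u) = (u + 8)*(u + 1/u) = (8 + u)*(u + 1/u))
(Y(2)*6)*10 = ((1 + 2**2 + 8*2 + 8/2)*6)*10 = ((1 + 4 + 16 + 8*(1/2))*6)*10 = ((1 + 4 + 16 + 4)*6)*10 = (25*6)*10 = 150*10 = 1500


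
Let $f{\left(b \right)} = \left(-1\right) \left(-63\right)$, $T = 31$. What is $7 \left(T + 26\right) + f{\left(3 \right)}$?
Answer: $462$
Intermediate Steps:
$f{\left(b \right)} = 63$
$7 \left(T + 26\right) + f{\left(3 \right)} = 7 \left(31 + 26\right) + 63 = 7 \cdot 57 + 63 = 399 + 63 = 462$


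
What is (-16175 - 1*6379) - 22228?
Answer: -44782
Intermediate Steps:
(-16175 - 1*6379) - 22228 = (-16175 - 6379) - 22228 = -22554 - 22228 = -44782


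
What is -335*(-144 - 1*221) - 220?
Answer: 122055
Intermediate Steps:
-335*(-144 - 1*221) - 220 = -335*(-144 - 221) - 220 = -335*(-365) - 220 = 122275 - 220 = 122055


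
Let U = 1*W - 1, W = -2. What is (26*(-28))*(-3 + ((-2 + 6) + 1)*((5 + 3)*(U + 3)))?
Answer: 2184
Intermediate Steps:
U = -3 (U = 1*(-2) - 1 = -2 - 1 = -3)
(26*(-28))*(-3 + ((-2 + 6) + 1)*((5 + 3)*(U + 3))) = (26*(-28))*(-3 + ((-2 + 6) + 1)*((5 + 3)*(-3 + 3))) = -728*(-3 + (4 + 1)*(8*0)) = -728*(-3 + 5*0) = -728*(-3 + 0) = -728*(-3) = 2184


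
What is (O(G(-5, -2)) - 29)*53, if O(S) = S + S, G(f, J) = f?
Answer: -2067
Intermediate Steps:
O(S) = 2*S
(O(G(-5, -2)) - 29)*53 = (2*(-5) - 29)*53 = (-10 - 29)*53 = -39*53 = -2067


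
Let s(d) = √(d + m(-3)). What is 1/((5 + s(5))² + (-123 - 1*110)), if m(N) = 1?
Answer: -101/20102 - 5*√6/20102 ≈ -0.0056336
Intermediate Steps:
s(d) = √(1 + d) (s(d) = √(d + 1) = √(1 + d))
1/((5 + s(5))² + (-123 - 1*110)) = 1/((5 + √(1 + 5))² + (-123 - 1*110)) = 1/((5 + √6)² + (-123 - 110)) = 1/((5 + √6)² - 233) = 1/(-233 + (5 + √6)²)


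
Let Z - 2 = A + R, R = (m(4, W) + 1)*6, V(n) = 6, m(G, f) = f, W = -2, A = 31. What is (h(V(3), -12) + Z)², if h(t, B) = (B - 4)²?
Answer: 80089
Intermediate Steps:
R = -6 (R = (-2 + 1)*6 = -1*6 = -6)
h(t, B) = (-4 + B)²
Z = 27 (Z = 2 + (31 - 6) = 2 + 25 = 27)
(h(V(3), -12) + Z)² = ((-4 - 12)² + 27)² = ((-16)² + 27)² = (256 + 27)² = 283² = 80089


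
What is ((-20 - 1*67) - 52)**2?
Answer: 19321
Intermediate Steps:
((-20 - 1*67) - 52)**2 = ((-20 - 67) - 52)**2 = (-87 - 52)**2 = (-139)**2 = 19321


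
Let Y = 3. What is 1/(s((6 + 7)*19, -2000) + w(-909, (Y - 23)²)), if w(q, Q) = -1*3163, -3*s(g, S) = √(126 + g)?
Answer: -28467/90040748 + 3*√373/90040748 ≈ -0.00031551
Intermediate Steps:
s(g, S) = -√(126 + g)/3
w(q, Q) = -3163
1/(s((6 + 7)*19, -2000) + w(-909, (Y - 23)²)) = 1/(-√(126 + (6 + 7)*19)/3 - 3163) = 1/(-√(126 + 13*19)/3 - 3163) = 1/(-√(126 + 247)/3 - 3163) = 1/(-√373/3 - 3163) = 1/(-3163 - √373/3)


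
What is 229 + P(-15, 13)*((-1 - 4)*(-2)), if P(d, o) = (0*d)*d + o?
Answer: 359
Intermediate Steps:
P(d, o) = o (P(d, o) = 0*d + o = 0 + o = o)
229 + P(-15, 13)*((-1 - 4)*(-2)) = 229 + 13*((-1 - 4)*(-2)) = 229 + 13*(-5*(-2)) = 229 + 13*10 = 229 + 130 = 359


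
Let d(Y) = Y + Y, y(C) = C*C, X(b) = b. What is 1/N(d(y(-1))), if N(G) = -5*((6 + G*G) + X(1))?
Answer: -1/55 ≈ -0.018182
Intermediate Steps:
y(C) = C²
d(Y) = 2*Y
N(G) = -35 - 5*G² (N(G) = -5*((6 + G*G) + 1) = -5*((6 + G²) + 1) = -5*(7 + G²) = -35 - 5*G²)
1/N(d(y(-1))) = 1/(-35 - 5*(2*(-1)²)²) = 1/(-35 - 5*(2*1)²) = 1/(-35 - 5*2²) = 1/(-35 - 5*4) = 1/(-35 - 20) = 1/(-55) = -1/55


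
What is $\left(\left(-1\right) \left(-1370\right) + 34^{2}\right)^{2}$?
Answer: $6380676$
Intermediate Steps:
$\left(\left(-1\right) \left(-1370\right) + 34^{2}\right)^{2} = \left(1370 + 1156\right)^{2} = 2526^{2} = 6380676$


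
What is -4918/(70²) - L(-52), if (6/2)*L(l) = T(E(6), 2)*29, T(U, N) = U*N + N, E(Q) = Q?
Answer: -1002077/7350 ≈ -136.34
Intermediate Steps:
T(U, N) = N + N*U (T(U, N) = N*U + N = N + N*U)
L(l) = 406/3 (L(l) = ((2*(1 + 6))*29)/3 = ((2*7)*29)/3 = (14*29)/3 = (⅓)*406 = 406/3)
-4918/(70²) - L(-52) = -4918/(70²) - 1*406/3 = -4918/4900 - 406/3 = -4918*1/4900 - 406/3 = -2459/2450 - 406/3 = -1002077/7350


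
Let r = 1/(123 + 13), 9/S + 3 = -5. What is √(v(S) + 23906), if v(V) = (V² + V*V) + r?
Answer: √442212330/136 ≈ 154.62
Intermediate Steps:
S = -9/8 (S = 9/(-3 - 5) = 9/(-8) = 9*(-⅛) = -9/8 ≈ -1.1250)
r = 1/136 ≈ 0.0073529
v(V) = 1/136 + 2*V² (v(V) = (V² + V*V) + 1/136 = (V² + V²) + 1/136 = 2*V² + 1/136 = 1/136 + 2*V²)
√(v(S) + 23906) = √((1/136 + 2*(-9/8)²) + 23906) = √((1/136 + 2*(81/64)) + 23906) = √((1/136 + 81/32) + 23906) = √(1381/544 + 23906) = √(13006245/544) = √442212330/136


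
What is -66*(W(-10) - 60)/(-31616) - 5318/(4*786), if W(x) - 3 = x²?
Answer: -9950701/6212544 ≈ -1.6017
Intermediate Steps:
W(x) = 3 + x²
-66*(W(-10) - 60)/(-31616) - 5318/(4*786) = -66*((3 + (-10)²) - 60)/(-31616) - 5318/(4*786) = -66*((3 + 100) - 60)*(-1/31616) - 5318/3144 = -66*(103 - 60)*(-1/31616) - 5318*1/3144 = -66*43*(-1/31616) - 2659/1572 = -2838*(-1/31616) - 2659/1572 = 1419/15808 - 2659/1572 = -9950701/6212544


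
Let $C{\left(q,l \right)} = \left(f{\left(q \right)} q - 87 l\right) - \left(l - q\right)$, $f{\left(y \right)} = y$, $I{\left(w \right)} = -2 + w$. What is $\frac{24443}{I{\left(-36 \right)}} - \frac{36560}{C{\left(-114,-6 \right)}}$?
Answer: $- \frac{32916991}{50958} \approx -645.96$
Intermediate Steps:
$C{\left(q,l \right)} = q + q^{2} - 88 l$ ($C{\left(q,l \right)} = \left(q q - 87 l\right) - \left(l - q\right) = \left(q^{2} - 87 l\right) - \left(l - q\right) = q + q^{2} - 88 l$)
$\frac{24443}{I{\left(-36 \right)}} - \frac{36560}{C{\left(-114,-6 \right)}} = \frac{24443}{-2 - 36} - \frac{36560}{-114 + \left(-114\right)^{2} - -528} = \frac{24443}{-38} - \frac{36560}{-114 + 12996 + 528} = 24443 \left(- \frac{1}{38}\right) - \frac{36560}{13410} = - \frac{24443}{38} - \frac{3656}{1341} = - \frac{32916991}{50958}$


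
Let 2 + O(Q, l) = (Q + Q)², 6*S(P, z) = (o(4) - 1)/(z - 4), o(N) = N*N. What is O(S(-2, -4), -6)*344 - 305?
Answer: -6869/8 ≈ -858.63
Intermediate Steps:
o(N) = N²
S(P, z) = 5/(2*(-4 + z)) (S(P, z) = ((4² - 1)/(z - 4))/6 = ((16 - 1)/(-4 + z))/6 = (15/(-4 + z))/6 = 5/(2*(-4 + z)))
O(Q, l) = -2 + 4*Q² (O(Q, l) = -2 + (Q + Q)² = -2 + (2*Q)² = -2 + 4*Q²)
O(S(-2, -4), -6)*344 - 305 = (-2 + 4*(5/(2*(-4 - 4)))²)*344 - 305 = (-2 + 4*((5/2)/(-8))²)*344 - 305 = (-2 + 4*((5/2)*(-⅛))²)*344 - 305 = (-2 + 4*(-5/16)²)*344 - 305 = (-2 + 4*(25/256))*344 - 305 = (-2 + 25/64)*344 - 305 = -103/64*344 - 305 = -4429/8 - 305 = -6869/8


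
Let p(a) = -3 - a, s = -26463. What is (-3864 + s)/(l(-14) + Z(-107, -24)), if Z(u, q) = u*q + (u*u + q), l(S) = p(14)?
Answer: -30327/13976 ≈ -2.1699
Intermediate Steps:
l(S) = -17 (l(S) = -3 - 1*14 = -3 - 14 = -17)
Z(u, q) = q + u² + q*u (Z(u, q) = q*u + (u² + q) = q*u + (q + u²) = q + u² + q*u)
(-3864 + s)/(l(-14) + Z(-107, -24)) = (-3864 - 26463)/(-17 + (-24 + (-107)² - 24*(-107))) = -30327/(-17 + (-24 + 11449 + 2568)) = -30327/(-17 + 13993) = -30327/13976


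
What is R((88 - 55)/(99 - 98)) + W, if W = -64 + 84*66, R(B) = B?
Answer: 5513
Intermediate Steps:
W = 5480 (W = -64 + 5544 = 5480)
R((88 - 55)/(99 - 98)) + W = (88 - 55)/(99 - 98) + 5480 = 33/1 + 5480 = 33*1 + 5480 = 33 + 5480 = 5513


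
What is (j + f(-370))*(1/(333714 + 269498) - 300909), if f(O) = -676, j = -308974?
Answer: 28102582968636275/301606 ≈ 9.3176e+10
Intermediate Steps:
(j + f(-370))*(1/(333714 + 269498) - 300909) = (-308974 - 676)*(1/(333714 + 269498) - 300909) = -309650*(1/603212 - 300909) = -309650*(-181511919707/603212) = 28102582968636275/301606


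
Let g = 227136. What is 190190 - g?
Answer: -36946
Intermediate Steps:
190190 - g = 190190 - 1*227136 = 190190 - 227136 = -36946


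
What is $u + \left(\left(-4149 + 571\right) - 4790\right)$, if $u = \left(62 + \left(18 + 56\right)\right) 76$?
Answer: $1968$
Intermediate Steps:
$u = 10336$ ($u = \left(62 + 74\right) 76 = 136 \cdot 76 = 10336$)
$u + \left(\left(-4149 + 571\right) - 4790\right) = 10336 + \left(\left(-4149 + 571\right) - 4790\right) = 10336 - 8368 = 1968$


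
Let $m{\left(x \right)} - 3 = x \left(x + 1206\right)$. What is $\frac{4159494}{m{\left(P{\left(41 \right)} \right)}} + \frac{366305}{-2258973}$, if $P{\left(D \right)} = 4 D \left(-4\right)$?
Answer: $- \frac{9528346384747}{815030681481} \approx -11.691$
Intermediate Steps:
$P{\left(D \right)} = - 16 D$
$m{\left(x \right)} = 3 + x \left(1206 + x\right)$ ($m{\left(x \right)} = 3 + x \left(x + 1206\right) = 3 + x \left(1206 + x\right)$)
$\frac{4159494}{m{\left(P{\left(41 \right)} \right)}} + \frac{366305}{-2258973} = \frac{4159494}{3 + \left(\left(-16\right) 41\right)^{2} + 1206 \left(\left(-16\right) 41\right)} + \frac{366305}{-2258973} = \frac{4159494}{3 + \left(-656\right)^{2} + 1206 \left(-656\right)} + 366305 \left(- \frac{1}{2258973}\right) = \frac{4159494}{3 + 430336 - 791136} - \frac{366305}{2258973} = \frac{4159494}{-360797} - \frac{366305}{2258973} = 4159494 \left(- \frac{1}{360797}\right) - \frac{366305}{2258973} = - \frac{4159494}{360797} - \frac{366305}{2258973} = - \frac{9528346384747}{815030681481}$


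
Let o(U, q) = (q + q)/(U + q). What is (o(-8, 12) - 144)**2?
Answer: 19044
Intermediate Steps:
o(U, q) = 2*q/(U + q) (o(U, q) = (2*q)/(U + q) = 2*q/(U + q))
(o(-8, 12) - 144)**2 = (2*12/(-8 + 12) - 144)**2 = (2*12/4 - 144)**2 = (2*12*(1/4) - 144)**2 = (6 - 144)**2 = (-138)**2 = 19044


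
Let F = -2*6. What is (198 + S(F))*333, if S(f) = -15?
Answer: 60939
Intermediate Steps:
F = -12
(198 + S(F))*333 = (198 - 15)*333 = 183*333 = 60939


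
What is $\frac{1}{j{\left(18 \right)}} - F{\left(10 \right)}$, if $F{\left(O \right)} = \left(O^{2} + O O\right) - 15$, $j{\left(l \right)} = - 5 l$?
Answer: $- \frac{16651}{90} \approx -185.01$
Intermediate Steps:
$F{\left(O \right)} = -15 + 2 O^{2}$ ($F{\left(O \right)} = \left(O^{2} + O^{2}\right) - 15 = 2 O^{2} - 15 = -15 + 2 O^{2}$)
$\frac{1}{j{\left(18 \right)}} - F{\left(10 \right)} = \frac{1}{\left(-5\right) 18} - \left(-15 + 2 \cdot 10^{2}\right) = \frac{1}{-90} - \left(-15 + 2 \cdot 100\right) = - \frac{1}{90} - \left(-15 + 200\right) = - \frac{1}{90} - 185 = - \frac{16651}{90}$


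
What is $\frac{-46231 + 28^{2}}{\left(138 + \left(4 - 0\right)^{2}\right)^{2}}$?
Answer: $- \frac{45447}{23716} \approx -1.9163$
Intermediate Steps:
$\frac{-46231 + 28^{2}}{\left(138 + \left(4 - 0\right)^{2}\right)^{2}} = \frac{-46231 + 784}{\left(138 + \left(4 + 0\right)^{2}\right)^{2}} = - \frac{45447}{\left(138 + 4^{2}\right)^{2}} = - \frac{45447}{\left(138 + 16\right)^{2}} = - \frac{45447}{154^{2}} = - \frac{45447}{23716}$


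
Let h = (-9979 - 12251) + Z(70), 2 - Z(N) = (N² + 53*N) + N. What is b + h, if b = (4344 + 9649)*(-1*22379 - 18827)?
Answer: -576626466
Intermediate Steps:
Z(N) = 2 - N² - 54*N (Z(N) = 2 - ((N² + 53*N) + N) = 2 - (N² + 54*N) = 2 + (-N² - 54*N) = 2 - N² - 54*N)
h = -30908 (h = (-9979 - 12251) + (2 - 1*70² - 54*70) = -22230 + (2 - 1*4900 - 3780) = -22230 + (2 - 4900 - 3780) = -22230 - 8678 = -30908)
b = -576595558 (b = 13993*(-22379 - 18827) = 13993*(-41206) = -576595558)
b + h = -576595558 - 30908 = -576626466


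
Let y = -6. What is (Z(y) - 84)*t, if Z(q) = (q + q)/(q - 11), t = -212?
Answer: 300192/17 ≈ 17658.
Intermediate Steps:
Z(q) = 2*q/(-11 + q) (Z(q) = (2*q)/(-11 + q) = 2*q/(-11 + q))
(Z(y) - 84)*t = (2*(-6)/(-11 - 6) - 84)*(-212) = (2*(-6)/(-17) - 84)*(-212) = (2*(-6)*(-1/17) - 84)*(-212) = (12/17 - 84)*(-212) = -1416/17*(-212) = 300192/17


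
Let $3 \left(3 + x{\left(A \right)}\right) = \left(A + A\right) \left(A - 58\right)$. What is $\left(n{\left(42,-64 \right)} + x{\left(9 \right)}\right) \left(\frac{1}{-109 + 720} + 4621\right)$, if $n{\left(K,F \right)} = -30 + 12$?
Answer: $- \frac{889381080}{611} \approx -1.4556 \cdot 10^{6}$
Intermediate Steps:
$n{\left(K,F \right)} = -18$
$x{\left(A \right)} = -3 + \frac{2 A \left(-58 + A\right)}{3}$ ($x{\left(A \right)} = -3 + \frac{\left(A + A\right) \left(A - 58\right)}{3} = -3 + \frac{2 A \left(-58 + A\right)}{3}$)
$\left(n{\left(42,-64 \right)} + x{\left(9 \right)}\right) \left(\frac{1}{-109 + 720} + 4621\right) = \left(-18 - \left(351 - 54\right)\right) \left(\frac{1}{-109 + 720} + 4621\right) = \left(-18 - 297\right) \left(\frac{1}{611} + 4621\right) = \left(-18 - 297\right) \frac{2823432}{611} = \left(-315\right) \frac{2823432}{611} = - \frac{889381080}{611}$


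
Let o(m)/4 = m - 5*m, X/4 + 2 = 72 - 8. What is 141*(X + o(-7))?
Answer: 50760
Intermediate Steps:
X = 248 (X = -8 + 4*(72 - 8) = -8 + 4*64 = -8 + 256 = 248)
o(m) = -16*m (o(m) = 4*(m - 5*m) = 4*(-4*m) = -16*m)
141*(X + o(-7)) = 141*(248 - 16*(-7)) = 141*(248 + 112) = 141*360 = 50760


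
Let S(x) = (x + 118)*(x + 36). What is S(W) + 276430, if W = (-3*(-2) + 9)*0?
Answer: 280678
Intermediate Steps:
W = 0 (W = (6 + 9)*0 = 15*0 = 0)
S(x) = (36 + x)*(118 + x) (S(x) = (118 + x)*(36 + x) = (36 + x)*(118 + x))
S(W) + 276430 = (4248 + 0² + 154*0) + 276430 = (4248 + 0 + 0) + 276430 = 4248 + 276430 = 280678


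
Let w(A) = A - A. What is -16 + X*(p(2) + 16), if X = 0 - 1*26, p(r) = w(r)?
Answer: -432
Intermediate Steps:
w(A) = 0
p(r) = 0
X = -26 (X = 0 - 26 = -26)
-16 + X*(p(2) + 16) = -16 - 26*(0 + 16) = -16 - 26*16 = -16 - 416 = -432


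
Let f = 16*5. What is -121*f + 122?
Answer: -9558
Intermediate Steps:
f = 80
-121*f + 122 = -121*80 + 122 = -9680 + 122 = -9558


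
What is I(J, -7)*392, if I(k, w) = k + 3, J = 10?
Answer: 5096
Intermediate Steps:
I(k, w) = 3 + k
I(J, -7)*392 = (3 + 10)*392 = 13*392 = 5096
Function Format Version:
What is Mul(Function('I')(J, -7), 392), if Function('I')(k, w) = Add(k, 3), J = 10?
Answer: 5096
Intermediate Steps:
Function('I')(k, w) = Add(3, k)
Mul(Function('I')(J, -7), 392) = Mul(Add(3, 10), 392) = Mul(13, 392) = 5096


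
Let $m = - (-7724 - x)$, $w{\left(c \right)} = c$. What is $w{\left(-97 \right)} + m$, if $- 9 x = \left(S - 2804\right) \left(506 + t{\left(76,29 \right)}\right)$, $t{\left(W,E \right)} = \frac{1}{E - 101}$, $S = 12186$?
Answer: $- \frac{168426673}{324} \approx -5.1984 \cdot 10^{5}$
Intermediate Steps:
$t{\left(W,E \right)} = \frac{1}{-101 + E}$
$x = - \frac{170897821}{324}$ ($x = - \frac{\left(12186 - 2804\right) \left(506 + \frac{1}{-101 + 29}\right)}{9} = - \frac{9382 \left(506 + \frac{1}{-72}\right)}{9} = - \frac{9382 \left(506 - \frac{1}{72}\right)}{9} = - \frac{9382 \cdot \frac{36431}{72}}{9} = \left(- \frac{1}{9}\right) \frac{170897821}{36} = - \frac{170897821}{324} \approx -5.2746 \cdot 10^{5}$)
$m = - \frac{168395245}{324}$ ($m = - (-7724 - - \frac{170897821}{324}) = - (-7724 + \frac{170897821}{324}) = \left(-1\right) \frac{168395245}{324} = - \frac{168395245}{324} \approx -5.1974 \cdot 10^{5}$)
$w{\left(-97 \right)} + m = -97 - \frac{168395245}{324} = - \frac{168426673}{324}$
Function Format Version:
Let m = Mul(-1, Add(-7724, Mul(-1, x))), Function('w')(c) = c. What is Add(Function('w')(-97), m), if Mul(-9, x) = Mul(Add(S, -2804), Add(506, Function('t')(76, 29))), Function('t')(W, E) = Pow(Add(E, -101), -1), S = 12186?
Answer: Rational(-168426673, 324) ≈ -5.1984e+5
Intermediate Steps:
Function('t')(W, E) = Pow(Add(-101, E), -1)
x = Rational(-170897821, 324) (x = Mul(Rational(-1, 9), Mul(Add(12186, -2804), Add(506, Pow(Add(-101, 29), -1)))) = Mul(Rational(-1, 9), Mul(9382, Add(506, Pow(-72, -1)))) = Mul(Rational(-1, 9), Mul(9382, Add(506, Rational(-1, 72)))) = Mul(Rational(-1, 9), Mul(9382, Rational(36431, 72))) = Mul(Rational(-1, 9), Rational(170897821, 36)) = Rational(-170897821, 324) ≈ -5.2746e+5)
m = Rational(-168395245, 324) (m = Mul(-1, Add(-7724, Mul(-1, Rational(-170897821, 324)))) = Mul(-1, Add(-7724, Rational(170897821, 324))) = Mul(-1, Rational(168395245, 324)) = Rational(-168395245, 324) ≈ -5.1974e+5)
Add(Function('w')(-97), m) = Add(-97, Rational(-168395245, 324)) = Rational(-168426673, 324)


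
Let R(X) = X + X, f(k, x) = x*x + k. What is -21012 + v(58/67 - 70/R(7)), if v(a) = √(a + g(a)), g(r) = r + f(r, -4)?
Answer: -21012 + √16147/67 ≈ -21010.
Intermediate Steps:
f(k, x) = k + x² (f(k, x) = x² + k = k + x²)
R(X) = 2*X
g(r) = 16 + 2*r (g(r) = r + (r + (-4)²) = r + (r + 16) = r + (16 + r) = 16 + 2*r)
v(a) = √(16 + 3*a) (v(a) = √(a + (16 + 2*a)) = √(16 + 3*a))
-21012 + v(58/67 - 70/R(7)) = -21012 + √(16 + 3*(58/67 - 70/(2*7))) = -21012 + √(16 + 3*(58*(1/67) - 70/14)) = -21012 + √(16 + 3*(58/67 - 70*1/14)) = -21012 + √(16 + 3*(58/67 - 5)) = -21012 + √(16 + 3*(-277/67)) = -21012 + √(16 - 831/67) = -21012 + √(241/67) = -21012 + √16147/67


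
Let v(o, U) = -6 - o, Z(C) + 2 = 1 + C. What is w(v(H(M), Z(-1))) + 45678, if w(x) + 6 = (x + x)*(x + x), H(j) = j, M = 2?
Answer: 45928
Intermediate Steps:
Z(C) = -1 + C (Z(C) = -2 + (1 + C) = -1 + C)
w(x) = -6 + 4*x**2 (w(x) = -6 + (x + x)*(x + x) = -6 + (2*x)*(2*x) = -6 + 4*x**2)
w(v(H(M), Z(-1))) + 45678 = (-6 + 4*(-6 - 1*2)**2) + 45678 = (-6 + 4*(-6 - 2)**2) + 45678 = (-6 + 4*(-8)**2) + 45678 = (-6 + 4*64) + 45678 = (-6 + 256) + 45678 = 250 + 45678 = 45928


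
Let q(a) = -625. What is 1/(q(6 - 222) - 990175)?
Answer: -1/990800 ≈ -1.0093e-6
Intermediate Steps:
1/(q(6 - 222) - 990175) = 1/(-625 - 990175) = 1/(-990800) = -1/990800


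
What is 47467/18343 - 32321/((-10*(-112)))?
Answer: -539701063/20544160 ≈ -26.270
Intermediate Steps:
47467/18343 - 32321/((-10*(-112))) = 47467*(1/18343) - 32321/1120 = 47467/18343 - 32321*1/1120 = 47467/18343 - 32321/1120 = -539701063/20544160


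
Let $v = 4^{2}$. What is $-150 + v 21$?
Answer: $186$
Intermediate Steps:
$v = 16$
$-150 + v 21 = -150 + 16 \cdot 21 = -150 + 336 = 186$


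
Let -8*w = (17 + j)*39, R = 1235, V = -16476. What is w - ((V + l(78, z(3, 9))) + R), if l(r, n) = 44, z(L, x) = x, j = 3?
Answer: 30199/2 ≈ 15100.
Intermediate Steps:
w = -195/2 (w = -(17 + 3)*39/8 = -5*39/2 = -⅛*780 = -195/2 ≈ -97.500)
w - ((V + l(78, z(3, 9))) + R) = -195/2 - ((-16476 + 44) + 1235) = -195/2 - (-16432 + 1235) = -195/2 - 1*(-15197) = -195/2 + 15197 = 30199/2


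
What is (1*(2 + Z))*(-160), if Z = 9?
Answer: -1760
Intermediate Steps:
(1*(2 + Z))*(-160) = (1*(2 + 9))*(-160) = (1*11)*(-160) = 11*(-160) = -1760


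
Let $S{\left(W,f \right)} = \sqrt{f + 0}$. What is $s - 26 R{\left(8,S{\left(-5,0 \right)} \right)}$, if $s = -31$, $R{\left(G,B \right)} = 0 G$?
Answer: $-31$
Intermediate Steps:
$S{\left(W,f \right)} = \sqrt{f}$
$R{\left(G,B \right)} = 0$
$s - 26 R{\left(8,S{\left(-5,0 \right)} \right)} = -31 - 0 = -31 + 0 = -31$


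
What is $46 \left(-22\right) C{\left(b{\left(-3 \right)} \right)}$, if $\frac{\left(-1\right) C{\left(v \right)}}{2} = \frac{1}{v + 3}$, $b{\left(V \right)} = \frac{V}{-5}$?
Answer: $\frac{5060}{9} \approx 562.22$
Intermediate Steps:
$b{\left(V \right)} = - \frac{V}{5}$ ($b{\left(V \right)} = V \left(- \frac{1}{5}\right) = - \frac{V}{5}$)
$C{\left(v \right)} = - \frac{2}{3 + v}$ ($C{\left(v \right)} = - \frac{2}{v + 3} = - \frac{2}{3 + v}$)
$46 \left(-22\right) C{\left(b{\left(-3 \right)} \right)} = 46 \left(-22\right) \left(- \frac{2}{3 - - \frac{3}{5}}\right) = - 1012 \left(- \frac{2}{3 + \frac{3}{5}}\right) = - 1012 \left(- \frac{2}{\frac{18}{5}}\right) = - 1012 \left(\left(-2\right) \frac{5}{18}\right) = \left(-1012\right) \left(- \frac{5}{9}\right) = \frac{5060}{9}$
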